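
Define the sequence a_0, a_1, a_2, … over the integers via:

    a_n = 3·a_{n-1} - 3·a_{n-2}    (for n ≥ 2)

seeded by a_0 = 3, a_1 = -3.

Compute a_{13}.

-2187

a_2 = 3·-3 + -3·3 = -18
a_3 = 3·-18 + -3·-3 = -45
a_4 = 3·-45 + -3·-18 = -81
a_5 = 3·-81 + -3·-45 = -108
a_6 = 3·-108 + -3·-81 = -81
a_7 = 3·-81 + -3·-108 = 81
a_8 = 3·81 + -3·-81 = 486
a_9 = 3·486 + -3·81 = 1215
a_10 = 3·1215 + -3·486 = 2187
a_11 = 3·2187 + -3·1215 = 2916
a_12 = 3·2916 + -3·2187 = 2187
a_13 = 3·2187 + -3·2916 = -2187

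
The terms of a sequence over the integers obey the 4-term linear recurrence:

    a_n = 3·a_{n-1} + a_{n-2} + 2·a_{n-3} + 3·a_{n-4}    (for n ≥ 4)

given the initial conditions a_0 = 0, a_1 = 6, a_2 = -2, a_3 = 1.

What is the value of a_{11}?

a_4 = 3·1 + 1·-2 + 2·6 + 3·0 = 13
a_5 = 3·13 + 1·1 + 2·-2 + 3·6 = 54
a_6 = 3·54 + 1·13 + 2·1 + 3·-2 = 171
a_7 = 3·171 + 1·54 + 2·13 + 3·1 = 596
a_8 = 3·596 + 1·171 + 2·54 + 3·13 = 2106
a_9 = 3·2106 + 1·596 + 2·171 + 3·54 = 7418
a_10 = 3·7418 + 1·2106 + 2·596 + 3·171 = 26065
a_11 = 3·26065 + 1·7418 + 2·2106 + 3·596 = 91613

91613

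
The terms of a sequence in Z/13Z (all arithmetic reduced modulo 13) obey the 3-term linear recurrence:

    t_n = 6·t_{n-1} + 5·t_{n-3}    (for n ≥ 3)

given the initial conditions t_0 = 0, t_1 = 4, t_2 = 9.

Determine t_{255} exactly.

8

t_3 = 6·9 + 0·4 + 5·0 = 2
t_4 = 6·2 + 0·9 + 5·4 = 6
t_5 = 6·6 + 0·2 + 5·9 = 3
t_6 = 6·3 + 0·6 + 5·2 = 2
t_7 = 6·2 + 0·3 + 5·6 = 3
t_8 = 6·3 + 0·2 + 5·3 = 7
Continuing the recurrence:
  t_9 = 0;  t_10 = 2;  t_11 = 8;  t_12 = 9;  t_13 = 12;  t_14 = 8
  t_15 = 2;  t_16 = 7;  t_17 = 4;  t_18 = 8;  t_19 = 5;  t_20 = 11
  t_21 = 2;  t_22 = 11;  t_23 = 4;  t_24 = 8;  t_25 = 12;  t_26 = 1
  t_27 = 7;  t_28 = 11;  t_29 = 6;  t_30 = 6;  t_31 = 0;  t_32 = 4
  t_33 = 2;  t_34 = 12;  t_35 = 1;  t_36 = 3;  t_37 = 0;  t_38 = 5
  t_39 = 6;  t_40 = 10;  t_41 = 7;  t_42 = 7;  t_43 = 1;  t_44 = 2
  t_45 = 8;  t_46 = 1;  t_47 = 3;  t_48 = 6;  t_49 = 2;  t_50 = 1
  t_51 = 10;  t_52 = 5;  t_53 = 9;  t_54 = 0;  t_55 = 12;  t_56 = 0
  t_57 = 0;  t_58 = 8;  t_59 = 9;  t_60 = 2;  t_61 = 0;  t_62 = 6
  t_63 = 7;  t_64 = 3;  t_65 = 9;  t_66 = 11;  t_67 = 3;  t_68 = 11
  t_69 = 4;  t_70 = 0;  t_71 = 3;  t_72 = 12;  t_73 = 7;  t_74 = 5
  t_75 = 12;  t_76 = 3;  t_77 = 4;  t_78 = 6;  t_79 = 12;  t_80 = 1
  t_81 = 10;  t_82 = 3;  t_83 = 10;  t_84 = 6;  t_85 = 12;  t_86 = 5
  t_87 = 8;  t_88 = 4;  t_89 = 10;  t_90 = 9;  t_91 = 9;  t_92 = 0
  t_93 = 6;  t_94 = 3;  t_95 = 5;  t_96 = 8;  t_97 = 11;  t_98 = 0
  t_99 = 1;  t_100 = 9;  t_101 = 2;  t_102 = 4;  t_103 = 4;  t_104 = 8
  t_105 = 3;  t_106 = 12;  t_107 = 8;  t_108 = 11;  t_109 = 9;  t_110 = 3
  t_111 = 8;  t_112 = 2;  t_113 = 1;  t_114 = 7;  t_115 = 0;  t_116 = 5
  t_117 = 0;  t_118 = 0;  t_119 = 12;  t_120 = 7;  t_121 = 3;  t_122 = 0
  t_123 = 9;  t_124 = 4;  t_125 = 11;  t_126 = 7;  t_127 = 10;  t_128 = 11
  t_129 = 10;  t_130 = 6;  t_131 = 0;  t_132 = 11;  t_133 = 5;  t_134 = 4
  t_135 = 1;  t_136 = 5;  t_137 = 11;  t_138 = 6;  t_139 = 9;  t_140 = 5
  t_141 = 8;  t_142 = 2;  t_143 = 11;  t_144 = 2;  t_145 = 9;  t_146 = 5
  t_147 = 1;  t_148 = 12;  t_149 = 6;  t_150 = 2;  t_151 = 7;  t_152 = 7
  t_153 = 0;  t_154 = 9;  t_155 = 11;  t_156 = 1;  t_157 = 12;  t_158 = 10
  t_159 = 0;  t_160 = 8;  t_161 = 7;  t_162 = 3;  t_163 = 6;  t_164 = 6
  t_165 = 12;  t_166 = 11;  t_167 = 5;  t_168 = 12;  t_169 = 10;  t_170 = 7
  t_171 = 11;  t_172 = 12;  t_173 = 3;  t_174 = 8;  t_175 = 4;  t_176 = 0
  t_177 = 1;  t_178 = 0;  t_179 = 0;  t_180 = 5;  t_181 = 4;  t_182 = 11
  t_183 = 0;  t_184 = 7;  t_185 = 6;  t_186 = 10;  t_187 = 4;  t_188 = 2
  t_189 = 10;  t_190 = 2;  t_191 = 9;  t_192 = 0;  t_193 = 10;  t_194 = 1
  t_195 = 6;  t_196 = 8;  t_197 = 1;  t_198 = 10;  t_199 = 9;  t_200 = 7
  t_201 = 1;  t_202 = 12;  t_203 = 3;  t_204 = 10;  t_205 = 3;  t_206 = 7
  t_207 = 1;  t_208 = 8;  t_209 = 5;  t_210 = 9;  t_211 = 3;  t_212 = 4
  t_213 = 4;  t_214 = 0;  t_215 = 7;  t_216 = 10;  t_217 = 8;  t_218 = 5
  t_219 = 2;  t_220 = 0;  t_221 = 12;  t_222 = 4;  t_223 = 11;  t_224 = 9
  t_225 = 9;  t_226 = 5;  t_227 = 10;  t_228 = 1;  t_229 = 5;  t_230 = 2
  t_231 = 4;  t_232 = 10;  t_233 = 5;  t_234 = 11;  t_235 = 12;  t_236 = 6
  t_237 = 0;  t_238 = 8;  t_239 = 0;  t_240 = 0;  t_241 = 1;  t_242 = 6
  t_243 = 10;  t_244 = 0;  t_245 = 4;  t_246 = 9;  t_247 = 2;  t_248 = 6
  t_249 = 3;  t_250 = 2;  t_251 = 3;  t_252 = 7;  t_253 = 0
t_254 = 6·0 + 0·7 + 5·3 = 2
t_255 = 6·2 + 0·0 + 5·7 = 8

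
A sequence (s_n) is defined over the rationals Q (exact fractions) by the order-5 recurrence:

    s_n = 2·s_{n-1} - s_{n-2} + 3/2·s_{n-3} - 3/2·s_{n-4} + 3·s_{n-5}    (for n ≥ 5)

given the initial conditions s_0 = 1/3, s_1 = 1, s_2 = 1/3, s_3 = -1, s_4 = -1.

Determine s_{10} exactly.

s_5 = 2·-1 + -1·-1 + 3/2·1/3 + -3/2·1 + 3·1/3 = -1
s_6 = 2·-1 + -1·-1 + 3/2·-1 + -3/2·1/3 + 3·1 = 0
s_7 = 2·0 + -1·-1 + 3/2·-1 + -3/2·-1 + 3·1/3 = 2
s_8 = 2·2 + -1·0 + 3/2·-1 + -3/2·-1 + 3·-1 = 1
s_9 = 2·1 + -1·2 + 3/2·0 + -3/2·-1 + 3·-1 = -3/2
s_10 = 2·-3/2 + -1·1 + 3/2·2 + -3/2·0 + 3·-1 = -4

-4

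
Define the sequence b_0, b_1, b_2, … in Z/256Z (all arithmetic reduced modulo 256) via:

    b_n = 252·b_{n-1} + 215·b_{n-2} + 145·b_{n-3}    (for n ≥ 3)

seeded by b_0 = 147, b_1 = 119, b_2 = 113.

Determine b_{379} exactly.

131

b_3 = 252·113 + 215·119 + 145·147 = 112
b_4 = 252·112 + 215·113 + 145·119 = 142
b_5 = 252·142 + 215·112 + 145·113 = 217
b_6 = 252·217 + 215·142 + 145·112 = 78
b_7 = 252·78 + 215·217 + 145·142 = 117
b_8 = 252·117 + 215·78 + 145·217 = 151
Continuing the recurrence:
  b_9 = 21;  b_10 = 194;  b_11 = 34;  b_12 = 75;  b_13 = 68;  b_14 = 47
  b_15 = 219;  b_16 = 145;  b_17 = 72;  b_18 = 178;  b_19 = 209;  b_20 = 2
  b_21 = 81;  b_22 = 203;  b_23 = 253;  b_24 = 106;  b_25 = 206;  b_26 = 27
  b_27 = 160;  b_28 = 219;  b_29 = 63;  b_30 = 145;  b_31 = 176;  b_32 = 182
  b_33 = 25;  b_34 = 38;  b_35 = 125;  b_36 = 31;  b_37 = 5;  b_38 = 194
  b_39 = 186;  b_40 = 219;  b_41 = 172;  b_42 = 151;  b_43 = 35;  b_44 = 177
  b_45 = 40;  b_46 = 218;  b_47 = 113;  b_48 = 250;  b_49 = 121;  b_50 = 19
  b_51 = 237;  b_52 = 202;  b_53 = 166;  b_54 = 75;  b_55 = 168;  b_56 = 99
  b_57 = 7;  b_58 = 49;  b_59 = 48;  b_60 = 94;  b_61 = 153;  b_62 = 190
  b_63 = 197;  b_64 = 39;  b_65 = 117;  b_66 = 130;  b_67 = 82;  b_68 = 43
  b_69 = 212;  b_70 = 63;  b_71 = 107;  b_72 = 81;  b_73 = 72;  b_74 = 130
  b_75 = 81;  b_76 = 178;  b_77 = 225;  b_78 = 219;  b_79 = 93;  b_80 = 234
  b_81 = 126;  b_82 = 59;  b_83 = 112;  b_84 = 43;  b_85 = 207;  b_86 = 81
  b_87 = 240;  b_88 = 134;  b_89 = 89;  b_90 = 22;  b_91 = 77;  b_92 = 175
  b_93 = 101;  b_94 = 2;  b_95 = 234;  b_96 = 59;  b_97 = 188;  b_98 = 39
  b_99 = 179;  b_100 = 113;  b_101 = 168;  b_102 = 170;  b_103 = 113;  b_104 = 42
  b_105 = 137;  b_106 = 35;  b_107 = 77;  b_108 = 202;  b_109 = 86;  b_110 = 235
  b_111 = 248;  b_112 = 51;  b_113 = 151;  b_114 = 241;  b_115 = 240;  b_116 = 46
  b_117 = 89;  b_118 = 46;  b_119 = 21;  b_120 = 183;  b_121 = 213;  b_122 = 66
  b_123 = 130;  b_124 = 11;  b_125 = 100;  b_126 = 79;  b_127 = 251;  b_128 = 17
  b_129 = 72;  b_130 = 82;  b_131 = 209;  b_132 = 98;  b_133 = 113;  b_134 = 235
  b_135 = 189;  b_136 = 106;  b_137 = 46;  b_138 = 91;  b_139 = 64;  b_140 = 123
  b_141 = 95;  b_142 = 17;  b_143 = 48;  b_144 = 86;  b_145 = 153;  b_146 = 6
  b_147 = 29;  b_148 = 63;  b_149 = 197;  b_150 = 66;  b_151 = 26;  b_152 = 155
  b_153 = 204;  b_154 = 183;  b_155 = 67;  b_156 = 49;  b_157 = 40;  b_158 = 122
  b_159 = 113;  b_160 = 90;  b_161 = 153;  b_162 = 51;  b_163 = 173;  b_164 = 202
  b_165 = 6;  b_166 = 139;  b_167 = 72;  b_168 = 3;  b_169 = 39;  b_170 = 177
  b_171 = 176;  b_172 = 254;  b_173 = 25;  b_174 = 158;  b_175 = 101;  b_176 = 71
  b_177 = 53;  b_178 = 2;  b_179 = 178;  b_180 = 235;  b_181 = 244;  b_182 = 95
  b_183 = 139;  b_184 = 209;  b_185 = 72;  b_186 = 34;  b_187 = 81;  b_188 = 18
  b_189 = 1;  b_190 = 251;  b_191 = 29;  b_192 = 234;  b_193 = 222;  b_194 = 123
  b_195 = 16;  b_196 = 203;  b_197 = 239;  b_198 = 209;  b_199 = 112;  b_200 = 38
  b_201 = 217;  b_202 = 246;  b_203 = 237;  b_204 = 207;  b_205 = 37;  b_206 = 130
  b_207 = 74;  b_208 = 251;  b_209 = 220;  b_210 = 71;  b_211 = 211;  b_212 = 241
  b_213 = 168;  b_214 = 74;  b_215 = 113;  b_216 = 138;  b_217 = 169;  b_218 = 67
  b_219 = 13;  b_220 = 202;  b_221 = 182;  b_222 = 43;  b_223 = 152;  b_224 = 211
  b_225 = 183;  b_226 = 113;  b_227 = 112;  b_228 = 206;  b_229 = 217;  b_230 = 14
  b_231 = 181;  b_232 = 215;  b_233 = 149;  b_234 = 194;  b_235 = 226;  b_236 = 203
  b_237 = 132;  b_238 = 111;  b_239 = 27;  b_240 = 145;  b_241 = 72;  b_242 = 242
  b_243 = 209;  b_244 = 194;  b_245 = 145;  b_246 = 11;  b_247 = 125;  b_248 = 106
  b_249 = 142;  b_250 = 155;  b_251 = 224;  b_252 = 27;  b_253 = 127;  b_254 = 145
  b_255 = 176;  b_256 = 246;  b_257 = 25;  b_258 = 230;  b_259 = 189;  b_260 = 95
  b_261 = 133;  b_262 = 194;  b_263 = 122;  b_264 = 91;  b_265 = 236;  b_266 = 215
  b_267 = 99;  b_268 = 177;  b_269 = 40;  b_270 = 26;  b_271 = 113;  b_272 = 186
  b_273 = 185;  b_274 = 83;  b_275 = 109;  b_276 = 202;  b_277 = 102;  b_278 = 203
  b_279 = 232;  b_280 = 163;  b_281 = 71;  b_282 = 49;  b_283 = 48;  b_284 = 158
  b_285 = 153;  b_286 = 126;  b_287 = 5;  b_288 = 103;  b_289 = 245;  b_290 = 130
  b_291 = 18;  b_292 = 171;  b_293 = 20;  b_294 = 127;  b_295 = 171;  b_296 = 81
  b_297 = 72;  b_298 = 194;  b_299 = 81;  b_300 = 114;  b_301 = 33;  b_302 = 27
  b_303 = 221;  b_304 = 234;  b_305 = 62;  b_306 = 187;  b_307 = 176;  b_308 = 107
  b_309 = 15;  b_310 = 81;  b_311 = 240;  b_312 = 198;  b_313 = 89;  b_314 = 214
  b_315 = 141;  b_316 = 239;  b_317 = 229;  b_318 = 2;  b_319 = 170;  b_320 = 187
  b_321 = 252;  b_322 = 103;  b_323 = 243;  b_324 = 113;  b_325 = 168;  b_326 = 234
  b_327 = 113;  b_328 = 234;  b_329 = 201;  b_330 = 99;  b_331 = 205;  b_332 = 202
  b_333 = 22;  b_334 = 107;  b_335 = 56;  b_336 = 115;  b_337 = 215;  b_338 = 241
  b_339 = 240;  b_340 = 110;  b_341 = 89;  b_342 = 238;  b_343 = 85;  b_344 = 247
  b_345 = 85;  b_346 = 66;  b_347 = 66;  b_348 = 139;  b_349 = 164;  b_350 = 143
  b_351 = 59;  b_352 = 17;  b_353 = 72;  b_354 = 146;  b_355 = 209;  b_356 = 34
  b_357 = 177;  b_358 = 43;  b_359 = 61;  b_360 = 106;  b_361 = 238;  b_362 = 219
  b_363 = 128;  b_364 = 187;  b_365 = 159;  b_366 = 17;  b_367 = 48;  b_368 = 150
  b_369 = 153;  b_370 = 198;  b_371 = 93;  b_372 = 127;  b_373 = 69;  b_374 = 66
  b_375 = 218;  b_376 = 27;  b_377 = 12
b_378 = 252·12 + 215·27 + 145·218 = 247
b_379 = 252·247 + 215·12 + 145·27 = 131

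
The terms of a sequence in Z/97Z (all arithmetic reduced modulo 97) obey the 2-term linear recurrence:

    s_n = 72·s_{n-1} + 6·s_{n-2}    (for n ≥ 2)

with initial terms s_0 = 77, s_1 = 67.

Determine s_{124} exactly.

11

s_2 = 72·67 + 6·77 = 48
s_3 = 72·48 + 6·67 = 75
s_4 = 72·75 + 6·48 = 62
s_5 = 72·62 + 6·75 = 64
s_6 = 72·64 + 6·62 = 33
s_7 = 72·33 + 6·64 = 44
s_8 = 72·44 + 6·33 = 68
s_9 = 72·68 + 6·44 = 19
s_10 = 72·19 + 6·68 = 30
s_11 = 72·30 + 6·19 = 43
s_12 = 72·43 + 6·30 = 75
s_13 = 72·75 + 6·43 = 32
s_14 = 72·32 + 6·75 = 38
s_15 = 72·38 + 6·32 = 18
s_16 = 72·18 + 6·38 = 69
s_17 = 72·69 + 6·18 = 32
s_18 = 72·32 + 6·69 = 2
s_19 = 72·2 + 6·32 = 45
s_20 = 72·45 + 6·2 = 51
s_21 = 72·51 + 6·45 = 62
s_22 = 72·62 + 6·51 = 17
s_23 = 72·17 + 6·62 = 44
s_24 = 72·44 + 6·17 = 69
s_25 = 72·69 + 6·44 = 91
s_26 = 72·91 + 6·69 = 79
s_27 = 72·79 + 6·91 = 26
s_28 = 72·26 + 6·79 = 18
s_29 = 72·18 + 6·26 = 94
s_30 = 72·94 + 6·18 = 86
s_31 = 72·86 + 6·94 = 63
s_32 = 72·63 + 6·86 = 8
s_33 = 72·8 + 6·63 = 81
s_34 = 72·81 + 6·8 = 60
s_35 = 72·60 + 6·81 = 53
s_36 = 72·53 + 6·60 = 5
s_37 = 72·5 + 6·53 = 96
s_38 = 72·96 + 6·5 = 55
s_39 = 72·55 + 6·96 = 74
s_40 = 72·74 + 6·55 = 32
s_41 = 72·32 + 6·74 = 32
s_42 = 72·32 + 6·32 = 71
s_43 = 72·71 + 6·32 = 66
s_44 = 72·66 + 6·71 = 37
s_45 = 72·37 + 6·66 = 53
s_46 = 72·53 + 6·37 = 61
s_47 = 72·61 + 6·53 = 54
s_48 = 72·54 + 6·61 = 83
s_49 = 72·83 + 6·54 = 92
s_50 = 72·92 + 6·83 = 41
s_51 = 72·41 + 6·92 = 12
s_52 = 72·12 + 6·41 = 43
s_53 = 72·43 + 6·12 = 64
s_54 = 72·64 + 6·43 = 16
s_55 = 72·16 + 6·64 = 81
s_56 = 72·81 + 6·16 = 11
s_57 = 72·11 + 6·81 = 17
s_58 = 72·17 + 6·11 = 29
s_59 = 72·29 + 6·17 = 56
s_60 = 72·56 + 6·29 = 35
s_61 = 72·35 + 6·56 = 43
s_62 = 72·43 + 6·35 = 8
s_63 = 72·8 + 6·43 = 58
s_64 = 72·58 + 6·8 = 53
s_65 = 72·53 + 6·58 = 90
s_66 = 72·90 + 6·53 = 8
s_67 = 72·8 + 6·90 = 49
s_68 = 72·49 + 6·8 = 84
s_69 = 72·84 + 6·49 = 37
s_70 = 72·37 + 6·84 = 64
s_71 = 72·64 + 6·37 = 77
s_72 = 72·77 + 6·64 = 11
s_73 = 72·11 + 6·77 = 90
s_74 = 72·90 + 6·11 = 47
s_75 = 72·47 + 6·90 = 44
s_76 = 72·44 + 6·47 = 55
s_77 = 72·55 + 6·44 = 53
s_78 = 72·53 + 6·55 = 72
s_79 = 72·72 + 6·53 = 70
s_80 = 72·70 + 6·72 = 40
s_81 = 72·40 + 6·70 = 2
s_82 = 72·2 + 6·40 = 93
s_83 = 72·93 + 6·2 = 15
s_84 = 72·15 + 6·93 = 86
s_85 = 72·86 + 6·15 = 74
s_86 = 72·74 + 6·86 = 24
s_87 = 72·24 + 6·74 = 38
s_88 = 72·38 + 6·24 = 67
s_89 = 72·67 + 6·38 = 8
s_90 = 72·8 + 6·67 = 8
s_91 = 72·8 + 6·8 = 42
s_92 = 72·42 + 6·8 = 65
s_93 = 72·65 + 6·42 = 82
s_94 = 72·82 + 6·65 = 86
s_95 = 72·86 + 6·82 = 88
s_96 = 72·88 + 6·86 = 62
s_97 = 72·62 + 6·88 = 45
s_98 = 72·45 + 6·62 = 23
s_99 = 72·23 + 6·45 = 83
s_100 = 72·83 + 6·23 = 3
s_101 = 72·3 + 6·83 = 35
s_102 = 72·35 + 6·3 = 16
s_103 = 72·16 + 6·35 = 4
s_104 = 72·4 + 6·16 = 93
s_105 = 72·93 + 6·4 = 27
s_106 = 72·27 + 6·93 = 77
s_107 = 72·77 + 6·27 = 80
s_108 = 72·80 + 6·77 = 14
s_109 = 72·14 + 6·80 = 33
s_110 = 72·33 + 6·14 = 35
s_111 = 72·35 + 6·33 = 2
s_112 = 72·2 + 6·35 = 63
s_113 = 72·63 + 6·2 = 86
s_114 = 72·86 + 6·63 = 71
s_115 = 72·71 + 6·86 = 2
s_116 = 72·2 + 6·71 = 85
s_117 = 72·85 + 6·2 = 21
s_118 = 72·21 + 6·85 = 82
s_119 = 72·82 + 6·21 = 16
s_120 = 72·16 + 6·82 = 92
s_121 = 72·92 + 6·16 = 27
s_122 = 72·27 + 6·92 = 71
s_123 = 72·71 + 6·27 = 36
s_124 = 72·36 + 6·71 = 11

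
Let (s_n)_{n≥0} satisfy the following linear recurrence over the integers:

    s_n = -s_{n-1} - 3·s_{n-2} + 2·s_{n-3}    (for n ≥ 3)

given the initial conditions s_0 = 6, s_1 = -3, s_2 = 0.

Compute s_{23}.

-6435780

s_3 = -1·0 + -3·-3 + 2·6 = 21
s_4 = -1·21 + -3·0 + 2·-3 = -27
s_5 = -1·-27 + -3·21 + 2·0 = -36
s_6 = -1·-36 + -3·-27 + 2·21 = 159
s_7 = -1·159 + -3·-36 + 2·-27 = -105
s_8 = -1·-105 + -3·159 + 2·-36 = -444
s_9 = -1·-444 + -3·-105 + 2·159 = 1077
s_10 = -1·1077 + -3·-444 + 2·-105 = 45
s_11 = -1·45 + -3·1077 + 2·-444 = -4164
s_12 = -1·-4164 + -3·45 + 2·1077 = 6183
s_13 = -1·6183 + -3·-4164 + 2·45 = 6399
s_14 = -1·6399 + -3·6183 + 2·-4164 = -33276
s_15 = -1·-33276 + -3·6399 + 2·6183 = 26445
s_16 = -1·26445 + -3·-33276 + 2·6399 = 86181
s_17 = -1·86181 + -3·26445 + 2·-33276 = -232068
s_18 = -1·-232068 + -3·86181 + 2·26445 = 26415
s_19 = -1·26415 + -3·-232068 + 2·86181 = 842151
s_20 = -1·842151 + -3·26415 + 2·-232068 = -1385532
s_21 = -1·-1385532 + -3·842151 + 2·26415 = -1088091
s_22 = -1·-1088091 + -3·-1385532 + 2·842151 = 6928989
s_23 = -1·6928989 + -3·-1088091 + 2·-1385532 = -6435780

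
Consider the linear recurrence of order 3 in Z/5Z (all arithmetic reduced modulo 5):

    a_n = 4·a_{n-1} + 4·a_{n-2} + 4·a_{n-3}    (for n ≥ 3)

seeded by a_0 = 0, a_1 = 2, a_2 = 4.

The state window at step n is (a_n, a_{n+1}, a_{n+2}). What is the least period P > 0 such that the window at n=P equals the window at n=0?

n=0: window = (0, 2, 4)
n=1: window = (2, 4, 4)
n=2: window = (4, 4, 0)
n=3: window = (4, 0, 2)
n=4: window = (0, 2, 4)
window at n=4 equals window at n=0 → period = 4

4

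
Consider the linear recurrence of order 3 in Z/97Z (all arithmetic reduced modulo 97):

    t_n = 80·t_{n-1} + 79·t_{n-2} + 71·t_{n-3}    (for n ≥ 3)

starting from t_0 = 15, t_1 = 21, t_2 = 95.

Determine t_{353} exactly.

t_3 = 80·95 + 79·21 + 71·15 = 42
t_4 = 80·42 + 79·95 + 71·21 = 37
t_5 = 80·37 + 79·42 + 71·95 = 25
t_6 = 80·25 + 79·37 + 71·42 = 48
t_7 = 80·48 + 79·25 + 71·37 = 3
t_8 = 80·3 + 79·48 + 71·25 = 84
Continuing the recurrence:
  t_9 = 83;  t_10 = 6;  t_11 = 3;  t_12 = 11;  t_13 = 88;  t_14 = 71
  t_15 = 27;  t_16 = 49;  t_17 = 36;  t_18 = 35;  t_19 = 5;  t_20 = 95
  t_21 = 4;  t_22 = 32;  t_23 = 18;  t_24 = 81;  t_25 = 86;  t_26 = 7
  t_27 = 10;  t_28 = 87;  t_29 = 2;  t_30 = 80;  t_31 = 28;  t_32 = 69
  t_33 = 26;  t_34 = 13;  t_35 = 39;  t_36 = 76;  t_37 = 93;  t_38 = 14
  t_39 = 89;  t_40 = 85;  t_41 = 81;  t_42 = 17;  t_43 = 20;  t_44 = 61
  t_45 = 4;  t_46 = 60;  t_47 = 38;  t_48 = 13;  t_49 = 57;  t_50 = 40
  t_51 = 90;  t_52 = 51;  t_53 = 62;  t_54 = 53;  t_55 = 52;  t_56 = 42
  t_57 = 76;  t_58 = 92;  t_59 = 50;  t_60 = 77;  t_61 = 55;  t_62 = 65
  t_63 = 74;  t_64 = 22;  t_65 = 96;  t_66 = 25;  t_67 = 88;  t_68 = 20
  t_69 = 45;  t_70 = 79;  t_71 = 43;  t_72 = 72;  t_73 = 22;  t_74 = 25
  t_75 = 23;  t_76 = 42;  t_77 = 65;  t_78 = 63;  t_79 = 62;  t_80 = 2
  t_81 = 25;  t_82 = 61;  t_83 = 13;  t_84 = 68;  t_85 = 31;  t_86 = 45
  t_87 = 13;  t_88 = 6;  t_89 = 46;  t_90 = 33;  t_91 = 7;  t_92 = 31
  t_93 = 41;  t_94 = 18;  t_95 = 90;  t_96 = 87;  t_97 = 22;  t_98 = 85
  t_99 = 68;  t_100 = 40;  t_101 = 57;  t_102 = 35;  t_103 = 55;  t_104 = 57
  t_105 = 41;  t_106 = 48;  t_107 = 68;  t_108 = 18;  t_109 = 35;  t_110 = 29
  t_111 = 58;  t_112 = 7;  t_113 = 23;  t_114 = 12;  t_115 = 73;  t_116 = 79
  t_117 = 38;  t_118 = 11;  t_119 = 82;  t_120 = 39;  t_121 = 0;  t_122 = 76
  t_123 = 22;  t_124 = 4;  t_125 = 82;  t_126 = 96;  t_127 = 86;  t_128 = 13
  t_129 = 3;  t_130 = 1;  t_131 = 76;  t_132 = 67;  t_133 = 86;  t_134 = 12
  t_135 = 95;  t_136 = 7;  t_137 = 90;  t_138 = 45;  t_139 = 52;  t_140 = 40
  t_141 = 27;  t_142 = 88;  t_143 = 82;  t_144 = 6;  t_145 = 14;  t_146 = 44
  t_147 = 8;  t_148 = 66;  t_149 = 15;  t_150 = 95;  t_151 = 85;  t_152 = 44
  t_153 = 5;  t_154 = 17;  t_155 = 29;  t_156 = 41;  t_157 = 85;  t_158 = 70
  t_159 = 94;  t_160 = 73;  t_161 = 0;  t_162 = 25;  t_163 = 5;  t_164 = 47
  t_165 = 13;  t_166 = 64;  t_167 = 75;  t_168 = 48;  t_169 = 50;  t_170 = 22
  t_171 = 0;  t_172 = 50;  t_173 = 33;  t_174 = 91;  t_175 = 51;  t_176 = 32
  t_177 = 52;  t_178 = 27;  t_179 = 4;  t_180 = 34;  t_181 = 6;  t_182 = 55
  t_183 = 13;  t_184 = 88;  t_185 = 41;  t_186 = 0;  t_187 = 78;  t_188 = 33
  t_189 = 72;  t_190 = 34;  t_191 = 81;  t_192 = 19;  t_193 = 51;  t_194 = 80
  t_195 = 41;  t_196 = 29;  t_197 = 84;  t_198 = 88;  t_199 = 21;  t_200 = 46
  t_201 = 44;  t_202 = 12;  t_203 = 39;  t_204 = 14;  t_205 = 9;  t_206 = 36
  t_207 = 26;  t_208 = 34;  t_209 = 55;  t_210 = 8;  t_211 = 27;  t_212 = 4
  t_213 = 14;  t_214 = 55;  t_215 = 67;  t_216 = 29;  t_217 = 72;  t_218 = 4
  t_219 = 16;  t_220 = 15;  t_221 = 32;  t_222 = 31;  t_223 = 59;  t_224 = 32
  t_225 = 13;  t_226 = 94;  t_227 = 52;  t_228 = 93;  t_229 = 83;  t_230 = 25
  t_231 = 28;  t_232 = 20;  t_233 = 58;  t_234 = 60;  t_235 = 35;  t_236 = 18
  t_237 = 26;  t_238 = 70;  t_239 = 8;  t_240 = 62;  t_241 = 86;  t_242 = 27
  t_243 = 67;  t_244 = 19;  t_245 = 0;  t_246 = 50;  t_247 = 14;  t_248 = 26
  t_249 = 43;  t_250 = 86;  t_251 = 95;  t_252 = 84;  t_253 = 58;  t_254 = 76
  t_255 = 39;  t_256 = 50;  t_257 = 61;  t_258 = 56;  t_259 = 45;  t_260 = 36
  t_261 = 32;  t_262 = 63;  t_263 = 36;  t_264 = 41;  t_265 = 24;  t_266 = 52
  t_267 = 43;  t_268 = 37;  t_269 = 58;  t_270 = 43;  t_271 = 76;  t_272 = 15
  t_273 = 72;  t_274 = 22;  t_275 = 74;  t_276 = 63;  t_277 = 32;  t_278 = 84
  t_279 = 44;  t_280 = 12;  t_281 = 21;  t_282 = 29;  t_283 = 78;  t_284 = 31
  t_285 = 31;  t_286 = 88;  t_287 = 50;  t_288 = 58;  t_289 = 94;  t_290 = 35
  t_291 = 85;  t_292 = 40;  t_293 = 81;  t_294 = 58;  t_295 = 8;  t_296 = 12
  t_297 = 84;  t_298 = 88;  t_299 = 75;  t_300 = 1;  t_301 = 31;  t_302 = 27
  t_303 = 24;  t_304 = 46;  t_305 = 24;  t_306 = 80;  t_307 = 19;  t_308 = 38
  t_309 = 36;  t_310 = 53;  t_311 = 82;  t_312 = 14;  t_313 = 12;  t_314 = 31
  t_315 = 57;  t_316 = 4;  t_317 = 40;  t_318 = 94;  t_319 = 3;  t_320 = 30
  t_321 = 96;  t_322 = 78;  t_323 = 46;  t_324 = 71;  t_325 = 11;  t_326 = 55
  t_327 = 28;  t_328 = 91;  t_329 = 11;  t_330 = 66;  t_331 = 0;  t_332 = 78
  t_333 = 62;  t_334 = 64;  t_335 = 36;  t_336 = 19;  t_337 = 81;  t_338 = 61
  t_339 = 18;  t_340 = 79;  t_341 = 45;  t_342 = 61;  t_343 = 76;  t_344 = 29
  t_345 = 45;  t_346 = 35;  t_347 = 72;  t_348 = 80;  t_349 = 23;  t_350 = 80
  t_351 = 26
t_352 = 80·26 + 79·80 + 71·23 = 42
t_353 = 80·42 + 79·26 + 71·80 = 36

36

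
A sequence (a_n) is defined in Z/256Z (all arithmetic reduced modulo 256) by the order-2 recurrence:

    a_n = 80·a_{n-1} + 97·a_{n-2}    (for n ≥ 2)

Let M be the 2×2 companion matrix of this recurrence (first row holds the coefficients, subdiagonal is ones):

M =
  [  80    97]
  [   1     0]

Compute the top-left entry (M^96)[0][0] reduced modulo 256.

(M^96)[0][0] is the top entry after applying M 96 times to the unit state (1, 0). Equivalently it is h_{97} for the auxiliary sequence (h_n) obeying the same recurrence with h_1 = 1 and h_i = 0 for 0 ≤ i < 1:
h_2 = 80·1 + 97·0 = 80
h_3 = 80·80 + 97·1 = 97
h_4 = 80·97 + 97·80 = 160
h_5 = 80·160 + 97·97 = 193
h_6 = 80·193 + 97·160 = 240
h_7 = 80·240 + 97·193 = 33
h_8 = 80·33 + 97·240 = 64
h_9 = 80·64 + 97·33 = 129
h_10 = 80·129 + 97·64 = 144
h_11 = 80·144 + 97·129 = 225
h_12 = 80·225 + 97·144 = 224
h_13 = 80·224 + 97·225 = 65
h_14 = 80·65 + 97·224 = 48
h_15 = 80·48 + 97·65 = 161
h_16 = 80·161 + 97·48 = 128
h_17 = 80·128 + 97·161 = 1
h_18 = 80·1 + 97·128 = 208
h_19 = 80·208 + 97·1 = 97
h_20 = 80·97 + 97·208 = 32
h_21 = 80·32 + 97·97 = 193
h_22 = 80·193 + 97·32 = 112
h_23 = 80·112 + 97·193 = 33
h_24 = 80·33 + 97·112 = 192
h_25 = 80·192 + 97·33 = 129
h_26 = 80·129 + 97·192 = 16
h_27 = 80·16 + 97·129 = 225
h_28 = 80·225 + 97·16 = 96
h_29 = 80·96 + 97·225 = 65
h_30 = 80·65 + 97·96 = 176
h_31 = 80·176 + 97·65 = 161
h_32 = 80·161 + 97·176 = 0
h_33 = 80·0 + 97·161 = 1
(h_32, h_33) = (0, 1) = (h_0, h_1), so the sequence has period 32.
97 ≡ 1 (mod 32), hence h_97 = h_1 = 1.

1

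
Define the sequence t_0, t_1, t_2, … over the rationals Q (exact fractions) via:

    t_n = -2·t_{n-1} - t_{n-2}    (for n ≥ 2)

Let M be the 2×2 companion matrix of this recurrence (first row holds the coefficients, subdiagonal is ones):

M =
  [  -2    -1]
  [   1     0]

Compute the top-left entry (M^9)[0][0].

(M^9)[0][0] is the top entry after applying M 9 times to the unit state (1, 0). Equivalently it is h_{10} for the auxiliary sequence (h_n) obeying the same recurrence with h_1 = 1 and h_i = 0 for 0 ≤ i < 1:
h_2 = -2·1 + -1·0 = -2
h_3 = -2·-2 + -1·1 = 3
h_4 = -2·3 + -1·-2 = -4
h_5 = -2·-4 + -1·3 = 5
h_6 = -2·5 + -1·-4 = -6
h_7 = -2·-6 + -1·5 = 7
h_8 = -2·7 + -1·-6 = -8
h_9 = -2·-8 + -1·7 = 9
h_10 = -2·9 + -1·-8 = -10

-10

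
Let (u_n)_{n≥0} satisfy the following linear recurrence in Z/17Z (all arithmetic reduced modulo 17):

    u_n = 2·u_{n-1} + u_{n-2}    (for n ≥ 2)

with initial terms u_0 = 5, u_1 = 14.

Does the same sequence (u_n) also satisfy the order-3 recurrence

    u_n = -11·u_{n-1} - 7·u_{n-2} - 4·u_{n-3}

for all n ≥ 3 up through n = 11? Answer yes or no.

yes

Terms u_0..u_11: 5, 14, 16, 12, 6, 7, 3, 13, 12, 3, 1, 5
n=3: candidate gives 12, actual u_3 = 12 ✓
n=4: candidate gives 6, actual u_4 = 6 ✓
n=5: candidate gives 7, actual u_5 = 7 ✓
n=6: candidate gives 3, actual u_6 = 3 ✓
n=7: candidate gives 13, actual u_7 = 13 ✓
n=8: candidate gives 12, actual u_8 = 12 ✓
n=9: candidate gives 3, actual u_9 = 3 ✓
n=10: candidate gives 1, actual u_10 = 1 ✓
n=11: candidate gives 5, actual u_11 = 5 ✓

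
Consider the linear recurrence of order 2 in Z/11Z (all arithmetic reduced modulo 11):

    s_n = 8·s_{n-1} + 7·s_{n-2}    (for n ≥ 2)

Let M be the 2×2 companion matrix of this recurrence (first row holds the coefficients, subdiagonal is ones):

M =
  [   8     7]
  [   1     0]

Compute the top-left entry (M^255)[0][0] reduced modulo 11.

(M^255)[0][0] is the top entry after applying M 255 times to the unit state (1, 0). Equivalently it is h_{256} for the auxiliary sequence (h_n) obeying the same recurrence with h_1 = 1 and h_i = 0 for 0 ≤ i < 1:
h_2 = 8·1 + 7·0 = 8
h_3 = 8·8 + 7·1 = 5
h_4 = 8·5 + 7·8 = 8
h_5 = 8·8 + 7·5 = 0
h_6 = 8·0 + 7·8 = 1
(h_5, h_6) = (0, 1) = (h_0, h_1), so the sequence has period 5.
256 ≡ 1 (mod 5), hence h_256 = h_1 = 1.

1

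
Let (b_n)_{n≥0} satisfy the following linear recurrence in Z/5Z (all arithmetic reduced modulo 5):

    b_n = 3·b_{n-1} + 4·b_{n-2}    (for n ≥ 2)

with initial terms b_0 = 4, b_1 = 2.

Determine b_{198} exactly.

b_2 = 3·2 + 4·4 = 2
b_3 = 3·2 + 4·2 = 4
b_4 = 3·4 + 4·2 = 0
b_5 = 3·0 + 4·4 = 1
b_6 = 3·1 + 4·0 = 3
b_7 = 3·3 + 4·1 = 3
b_8 = 3·3 + 4·3 = 1
b_9 = 3·1 + 4·3 = 0
b_10 = 3·0 + 4·1 = 4
b_11 = 3·4 + 4·0 = 2
(b_10, b_11) = (4, 2) = (b_0, b_1), so the sequence has period 10.
198 ≡ 8 (mod 10), hence b_198 = b_8 = 1.

1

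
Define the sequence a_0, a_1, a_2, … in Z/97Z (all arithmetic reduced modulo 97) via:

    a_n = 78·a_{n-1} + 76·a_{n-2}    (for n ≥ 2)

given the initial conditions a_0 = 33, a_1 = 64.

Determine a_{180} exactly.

a_2 = 78·64 + 76·33 = 31
a_3 = 78·31 + 76·64 = 7
a_4 = 78·7 + 76·31 = 89
a_5 = 78·89 + 76·7 = 5
a_6 = 78·5 + 76·89 = 73
a_7 = 78·73 + 76·5 = 60
Continuing the recurrence:
  a_8 = 43;  a_9 = 57;  a_10 = 51;  a_11 = 65;  a_12 = 22;  a_13 = 60
  a_14 = 47;  a_15 = 78;  a_16 = 53;  a_17 = 71;  a_18 = 60;  a_19 = 85
  a_20 = 35;  a_21 = 72;  a_22 = 31;  a_23 = 33;  a_24 = 80;  a_25 = 18
  a_26 = 15;  a_27 = 16;  a_28 = 60;  a_29 = 76;  a_30 = 12;  a_31 = 19
  a_32 = 66;  a_33 = 93;  a_34 = 48;  a_35 = 45;  a_36 = 77;  a_37 = 17
  a_38 = 0;  a_39 = 31;  a_40 = 90;  a_41 = 64;  a_42 = 95;  a_43 = 52
  a_44 = 24;  a_45 = 4;  a_46 = 2;  a_47 = 72;  a_48 = 45;  a_49 = 58
  a_50 = 87;  a_51 = 39;  a_52 = 51;  a_53 = 55;  a_54 = 18;  a_55 = 55
  a_56 = 32;  a_57 = 80;  a_58 = 39;  a_59 = 4;  a_60 = 75;  a_61 = 43
  a_62 = 33;  a_63 = 22;  a_64 = 53;  a_65 = 83;  a_66 = 26;  a_67 = 91
  a_68 = 53;  a_69 = 89;  a_70 = 9;  a_71 = 94;  a_72 = 62;  a_73 = 49
  a_74 = 95;  a_75 = 76;  a_76 = 53;  a_77 = 16;  a_78 = 38;  a_79 = 9
  a_80 = 1;  a_81 = 83;  a_82 = 51;  a_83 = 4;  a_84 = 17;  a_85 = 78
  a_86 = 4;  a_87 = 32;  a_88 = 84;  a_89 = 60;  a_90 = 6;  a_91 = 81
  a_92 = 81;  a_93 = 58;  a_94 = 10;  a_95 = 47;  a_96 = 61;  a_97 = 85
  a_98 = 14;  a_99 = 83;  a_100 = 69;  a_101 = 50;  a_102 = 26;  a_103 = 8
  a_104 = 78;  a_105 = 96;  a_106 = 30;  a_107 = 33;  a_108 = 4;  a_109 = 7
  a_110 = 74;  a_111 = 96;  a_112 = 17;  a_113 = 86;  a_114 = 46;  a_115 = 36
  a_116 = 96;  a_117 = 39;  a_118 = 56;  a_119 = 57;  a_120 = 69;  a_121 = 14
  a_122 = 31;  a_123 = 87;  a_124 = 24;  a_125 = 45;  a_126 = 96;  a_127 = 44
  a_128 = 58;  a_129 = 11;  a_130 = 28;  a_131 = 13;  a_132 = 38;  a_133 = 72
  a_134 = 65;  a_135 = 66;  a_136 = 0;  a_137 = 69;  a_138 = 47;  a_139 = 83
  a_140 = 55;  a_141 = 25;  a_142 = 19;  a_143 = 84;  a_144 = 42;  a_145 = 57
  a_146 = 72;  a_147 = 54;  a_148 = 81;  a_149 = 43;  a_150 = 4;  a_151 = 88
  a_152 = 87;  a_153 = 88;  a_154 = 90;  a_155 = 31;  a_156 = 43;  a_157 = 84
  a_158 = 23;  a_159 = 30;  a_160 = 14;  a_161 = 74;  a_162 = 46;  a_163 = 94
  a_164 = 61;  a_165 = 68;  a_166 = 46;  a_167 = 26;  a_168 = 92;  a_169 = 34
  a_170 = 41;  a_171 = 59;  a_172 = 55;  a_173 = 44;  a_174 = 46;  a_175 = 45
  a_176 = 22;  a_177 = 92;  a_178 = 21
a_179 = 78·21 + 76·92 = 94
a_180 = 78·94 + 76·21 = 4

4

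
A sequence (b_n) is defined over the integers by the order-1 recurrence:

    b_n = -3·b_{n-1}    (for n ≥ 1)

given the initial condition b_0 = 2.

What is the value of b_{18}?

774840978

b_1 = -3·2 = -6
b_2 = -3·-6 = 18
b_3 = -3·18 = -54
b_4 = -3·-54 = 162
b_5 = -3·162 = -486
b_6 = -3·-486 = 1458
b_7 = -3·1458 = -4374
b_8 = -3·-4374 = 13122
b_9 = -3·13122 = -39366
b_10 = -3·-39366 = 118098
b_11 = -3·118098 = -354294
b_12 = -3·-354294 = 1062882
b_13 = -3·1062882 = -3188646
b_14 = -3·-3188646 = 9565938
b_15 = -3·9565938 = -28697814
b_16 = -3·-28697814 = 86093442
b_17 = -3·86093442 = -258280326
b_18 = -3·-258280326 = 774840978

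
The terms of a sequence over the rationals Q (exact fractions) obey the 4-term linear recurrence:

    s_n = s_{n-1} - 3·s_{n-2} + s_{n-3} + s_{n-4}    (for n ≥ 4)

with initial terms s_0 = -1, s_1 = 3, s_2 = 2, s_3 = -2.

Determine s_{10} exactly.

191

s_4 = 1·-2 + -3·2 + 1·3 + 1·-1 = -6
s_5 = 1·-6 + -3·-2 + 1·2 + 1·3 = 5
s_6 = 1·5 + -3·-6 + 1·-2 + 1·2 = 23
s_7 = 1·23 + -3·5 + 1·-6 + 1·-2 = 0
s_8 = 1·0 + -3·23 + 1·5 + 1·-6 = -70
s_9 = 1·-70 + -3·0 + 1·23 + 1·5 = -42
s_10 = 1·-42 + -3·-70 + 1·0 + 1·23 = 191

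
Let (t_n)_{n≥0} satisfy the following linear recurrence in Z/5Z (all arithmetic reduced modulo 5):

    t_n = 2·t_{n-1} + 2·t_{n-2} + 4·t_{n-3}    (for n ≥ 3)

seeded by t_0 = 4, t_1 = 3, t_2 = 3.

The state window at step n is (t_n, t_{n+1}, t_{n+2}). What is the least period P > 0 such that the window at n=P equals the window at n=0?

10

n=0: window = (4, 3, 3)
n=1: window = (3, 3, 3)
n=2: window = (3, 3, 4)
n=3: window = (3, 4, 1)
n=4: window = (4, 1, 2)
n=5: window = (1, 2, 2)
n=6: window = (2, 2, 2)
n=7: window = (2, 2, 1)
n=8: window = (2, 1, 4)
n=9: window = (1, 4, 3)
n=10: window = (4, 3, 3)
window at n=10 equals window at n=0 → period = 10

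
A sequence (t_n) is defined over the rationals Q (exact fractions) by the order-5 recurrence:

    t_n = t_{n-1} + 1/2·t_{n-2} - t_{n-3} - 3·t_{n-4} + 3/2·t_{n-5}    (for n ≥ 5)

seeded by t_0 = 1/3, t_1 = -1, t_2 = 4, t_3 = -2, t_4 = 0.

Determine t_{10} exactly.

t_5 = 1·0 + 1/2·-2 + -1·4 + -3·-1 + 3/2·1/3 = -3/2
t_6 = 1·-3/2 + 1/2·0 + -1·-2 + -3·4 + 3/2·-1 = -13
t_7 = 1·-13 + 1/2·-3/2 + -1·0 + -3·-2 + 3/2·4 = -7/4
t_8 = 1·-7/4 + 1/2·-13 + -1·-3/2 + -3·0 + 3/2·-2 = -39/4
t_9 = 1·-39/4 + 1/2·-7/4 + -1·-13 + -3·-3/2 + 3/2·0 = 55/8
t_10 = 1·55/8 + 1/2·-39/4 + -1·-7/4 + -3·-13 + 3/2·-3/2 = 81/2

81/2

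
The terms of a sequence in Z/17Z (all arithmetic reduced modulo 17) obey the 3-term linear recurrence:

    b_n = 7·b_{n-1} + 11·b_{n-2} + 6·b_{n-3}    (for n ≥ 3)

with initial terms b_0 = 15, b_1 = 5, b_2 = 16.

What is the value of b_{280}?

8

b_3 = 7·16 + 11·5 + 6·15 = 2
b_4 = 7·2 + 11·16 + 6·5 = 16
b_5 = 7·16 + 11·2 + 6·16 = 9
b_6 = 7·9 + 11·16 + 6·2 = 13
b_7 = 7·13 + 11·9 + 6·16 = 14
b_8 = 7·14 + 11·13 + 6·9 = 6
b_9 = 7·6 + 11·14 + 6·13 = 2
b_10 = 7·2 + 11·6 + 6·14 = 11
b_11 = 7·11 + 11·2 + 6·6 = 16
b_12 = 7·16 + 11·11 + 6·2 = 7
b_13 = 7·7 + 11·16 + 6·11 = 2
b_14 = 7·2 + 11·7 + 6·16 = 0
b_15 = 7·0 + 11·2 + 6·7 = 13
b_16 = 7·13 + 11·0 + 6·2 = 1
b_17 = 7·1 + 11·13 + 6·0 = 14
b_18 = 7·14 + 11·1 + 6·13 = 0
b_19 = 7·0 + 11·14 + 6·1 = 7
b_20 = 7·7 + 11·0 + 6·14 = 14
b_21 = 7·14 + 11·7 + 6·0 = 5
b_22 = 7·5 + 11·14 + 6·7 = 10
b_23 = 7·10 + 11·5 + 6·14 = 5
b_24 = 7·5 + 11·10 + 6·5 = 5
b_25 = 7·5 + 11·5 + 6·10 = 14
b_26 = 7·14 + 11·5 + 6·5 = 13
b_27 = 7·13 + 11·14 + 6·5 = 3
b_28 = 7·3 + 11·13 + 6·14 = 10
b_29 = 7·10 + 11·3 + 6·13 = 11
b_30 = 7·11 + 11·10 + 6·3 = 1
b_31 = 7·1 + 11·11 + 6·10 = 1
b_32 = 7·1 + 11·1 + 6·11 = 16
b_33 = 7·16 + 11·1 + 6·1 = 10
b_34 = 7·10 + 11·16 + 6·1 = 14
b_35 = 7·14 + 11·10 + 6·16 = 15
b_36 = 7·15 + 11·14 + 6·10 = 13
b_37 = 7·13 + 11·15 + 6·14 = 0
b_38 = 7·0 + 11·13 + 6·15 = 12
b_39 = 7·12 + 11·0 + 6·13 = 9
b_40 = 7·9 + 11·12 + 6·0 = 8
b_41 = 7·8 + 11·9 + 6·12 = 6
b_42 = 7·6 + 11·8 + 6·9 = 14
b_43 = 7·14 + 11·6 + 6·8 = 8
b_44 = 7·8 + 11·14 + 6·6 = 8
b_45 = 7·8 + 11·8 + 6·14 = 7
b_46 = 7·7 + 11·8 + 6·8 = 15
b_47 = 7·15 + 11·7 + 6·8 = 9
b_48 = 7·9 + 11·15 + 6·7 = 15
b_49 = 7·15 + 11·9 + 6·15 = 5
b_50 = 7·5 + 11·15 + 6·9 = 16
(b_48, b_49, b_50) = (15, 5, 16) = (b_0, b_1, b_2), so the sequence has period 48.
280 ≡ 40 (mod 48), hence b_280 = b_40 = 8.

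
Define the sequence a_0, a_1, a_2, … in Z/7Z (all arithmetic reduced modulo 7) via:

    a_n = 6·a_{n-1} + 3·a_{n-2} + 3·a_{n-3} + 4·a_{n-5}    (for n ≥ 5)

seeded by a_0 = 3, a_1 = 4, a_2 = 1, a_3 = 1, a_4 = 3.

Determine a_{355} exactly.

1

a_5 = 6·3 + 3·1 + 3·1 + 0·4 + 4·3 = 1
a_6 = 6·1 + 3·3 + 3·1 + 0·1 + 4·4 = 6
a_7 = 6·6 + 3·1 + 3·3 + 0·1 + 4·1 = 3
a_8 = 6·3 + 3·6 + 3·1 + 0·3 + 4·1 = 1
a_9 = 6·1 + 3·3 + 3·6 + 0·1 + 4·3 = 3
a_10 = 6·3 + 3·1 + 3·3 + 0·6 + 4·1 = 6
Continuing the recurrence:
  a_11 = 2;  a_12 = 2;  a_13 = 5;  a_14 = 5;  a_15 = 5;  a_16 = 5
  a_17 = 5;  a_18 = 3;  a_19 = 5;  a_20 = 4;  a_21 = 5;  a_22 = 0
  a_23 = 4;  a_24 = 3;  a_25 = 4;  a_26 = 2;  a_27 = 5;  a_28 = 1
  a_29 = 4;  a_30 = 2;  a_31 = 0;  a_32 = 3;  a_33 = 0;  a_34 = 4
  a_35 = 6;  a_36 = 6;  a_37 = 1;  a_38 = 0;  a_39 = 2;  a_40 = 4
  a_41 = 5;  a_42 = 3;  a_43 = 3;  a_44 = 1;  a_45 = 5;  a_46 = 6
  a_47 = 3;  a_48 = 0;  a_49 = 3;  a_50 = 5;  a_51 = 0;  a_52 = 1
  a_53 = 0;  a_54 = 1;  a_55 = 1;  a_56 = 2;  a_57 = 1;  a_58 = 1
  a_59 = 5;  a_60 = 5;  a_61 = 0;  a_62 = 6;  a_63 = 6;  a_64 = 4
  a_65 = 3;  a_66 = 6;  a_67 = 4;  a_68 = 5;  a_69 = 6;  a_70 = 5
  a_71 = 3;  a_72 = 4;  a_73 = 5;  a_74 = 5;  a_75 = 0;  a_76 = 0
  a_77 = 3;  a_78 = 3;  a_79 = 5;  a_80 = 6;  a_81 = 4;  a_82 = 6
  a_83 = 1;  a_84 = 0;  a_85 = 3;  a_86 = 2;  a_87 = 3;  a_88 = 2
  a_89 = 6;  a_90 = 0;  a_91 = 4;  a_92 = 5;  a_93 = 1;  a_94 = 1
  a_95 = 3;  a_96 = 5;  a_97 = 6;  a_98 = 1;  a_99 = 1;  a_100 = 4
  a_101 = 1;  a_102 = 3;  a_103 = 2;  a_104 = 0;  a_105 = 3;  a_106 = 0
  a_107 = 0;  a_108 = 3;  a_109 = 4;  a_110 = 3;  a_111 = 4;  a_112 = 3
  a_113 = 2;  a_114 = 0;  a_115 = 6;  a_116 = 2;  a_117 = 0;  a_118 = 4
  a_119 = 2;  a_120 = 6;  a_121 = 6;  a_122 = 4;  a_123 = 6;  a_124 = 4
  a_125 = 1;  a_126 = 4;  a_127 = 6;  a_128 = 5;  a_129 = 6;  a_130 = 3
  a_131 = 4;  a_132 = 5;  a_133 = 1;  a_134 = 1;  a_135 = 1;  a_136 = 0
  a_137 = 5;  a_138 = 2;  a_139 = 3;  a_140 = 1;  a_141 = 0;  a_142 = 4
  a_143 = 0;  a_144 = 3;  a_145 = 6;  a_146 = 3;  a_147 = 5;  a_148 = 1
  a_149 = 0;  a_150 = 0;  a_151 = 1;  a_152 = 5;  a_153 = 2;  a_154 = 2
  a_155 = 5;  a_156 = 4;  a_157 = 2;  a_158 = 5;  a_159 = 0;  a_160 = 6
  a_161 = 4;  a_162 = 1;  a_163 = 0;  a_164 = 1;  a_165 = 5;  a_166 = 0
  a_167 = 1;  a_168 = 0;  a_169 = 0;  a_170 = 2;  a_171 = 5;  a_172 = 5
  a_173 = 2;  a_174 = 0;  a_175 = 1;  a_176 = 4;  a_177 = 5;  a_178 = 4
  a_179 = 2;  a_180 = 1;  a_181 = 5;  a_182 = 3;  a_183 = 3;  a_184 = 1
  a_185 = 0;  a_186 = 4;  a_187 = 4;  a_188 = 6;  a_189 = 1;  a_190 = 1
  a_191 = 1;  a_192 = 0;  a_193 = 2;  a_194 = 5;  a_195 = 5;  a_196 = 6
  a_197 = 3;  a_198 = 3;  a_199 = 2;  a_200 = 1;  a_201 = 3;  a_202 = 4
  a_203 = 6;  a_204 = 2;  a_205 = 4;  a_206 = 4;  a_207 = 2;  a_208 = 4
  a_209 = 1;  a_210 = 5;  a_211 = 5;  a_212 = 0;  a_213 = 4;  a_214 = 1
  a_215 = 3;  a_216 = 4;  a_217 = 1;  a_218 = 1;  a_219 = 4;  a_220 = 0
  a_221 = 3;  a_222 = 6;  a_223 = 0;  a_224 = 1;  a_225 = 3;  a_226 = 5
  a_227 = 3;  a_228 = 0;  a_229 = 0;  a_230 = 0;  a_231 = 6;  a_232 = 6
  a_233 = 5;  a_234 = 3;  a_235 = 2;  a_236 = 4;  a_237 = 0;  a_238 = 3
  a_239 = 0;  a_240 = 3;  a_241 = 1;  a_242 = 1;  a_243 = 2;  a_244 = 4
  a_245 = 3;  a_246 = 5;  a_247 = 6;  a_248 = 5;  a_249 = 2;  a_250 = 1
  a_251 = 5;  a_252 = 0;  a_253 = 3;  a_254 = 6;  a_255 = 0;  a_256 = 5
  a_257 = 6;  a_258 = 0;  a_259 = 1;  a_260 = 3;  a_261 = 6;  a_262 = 2
  a_263 = 4;  a_264 = 3;  a_265 = 6;  a_266 = 4;  a_267 = 3;  a_268 = 1
  a_269 = 4;  a_270 = 4;  a_271 = 6;  a_272 = 2;  a_273 = 4;  a_274 = 1
  a_275 = 5;  a_276 = 6;  a_277 = 6;  a_278 = 1;  a_279 = 4;  a_280 = 2
  a_281 = 2;  a_282 = 5;  a_283 = 4;  a_284 = 5;  a_285 = 2;  a_286 = 5
  a_287 = 1;  a_288 = 1;  a_289 = 2;  a_290 = 5;  a_291 = 3;  a_292 = 1
  a_293 = 6;  a_294 = 0;  a_295 = 6;  a_296 = 3;  a_297 = 5;  a_298 = 4
  a_299 = 6;  a_300 = 3;  a_301 = 4;  a_302 = 1;  a_303 = 1;  a_304 = 3
  a_305 = 1;  a_306 = 6;  a_307 = 3;  a_308 = 1;  a_309 = 3;  a_310 = 6
  a_311 = 2;  a_312 = 2;  a_313 = 5;  a_314 = 5;  a_315 = 5;  a_316 = 5
  a_317 = 5;  a_318 = 3;  a_319 = 5;  a_320 = 4;  a_321 = 5;  a_322 = 0
  a_323 = 4;  a_324 = 3;  a_325 = 4;  a_326 = 2;  a_327 = 5;  a_328 = 1
  a_329 = 4;  a_330 = 2;  a_331 = 0;  a_332 = 3;  a_333 = 0;  a_334 = 4
  a_335 = 6;  a_336 = 6;  a_337 = 1;  a_338 = 0;  a_339 = 2;  a_340 = 4
  a_341 = 5;  a_342 = 3;  a_343 = 3;  a_344 = 1;  a_345 = 5;  a_346 = 6
  a_347 = 3;  a_348 = 0;  a_349 = 3;  a_350 = 5;  a_351 = 0;  a_352 = 1
  a_353 = 0
a_354 = 6·0 + 3·1 + 3·0 + 0·5 + 4·3 = 1
a_355 = 6·1 + 3·0 + 3·1 + 0·0 + 4·5 = 1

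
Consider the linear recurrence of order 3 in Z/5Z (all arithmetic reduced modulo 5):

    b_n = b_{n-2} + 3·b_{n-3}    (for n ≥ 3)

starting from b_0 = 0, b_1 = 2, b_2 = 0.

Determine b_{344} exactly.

b_3 = 0·0 + 1·2 + 3·0 = 2
b_4 = 0·2 + 1·0 + 3·2 = 1
b_5 = 0·1 + 1·2 + 3·0 = 2
b_6 = 0·2 + 1·1 + 3·2 = 2
b_7 = 0·2 + 1·2 + 3·1 = 0
b_8 = 0·0 + 1·2 + 3·2 = 3
b_9 = 0·3 + 1·0 + 3·2 = 1
b_10 = 0·1 + 1·3 + 3·0 = 3
b_11 = 0·3 + 1·1 + 3·3 = 0
b_12 = 0·0 + 1·3 + 3·1 = 1
b_13 = 0·1 + 1·0 + 3·3 = 4
b_14 = 0·4 + 1·1 + 3·0 = 1
b_15 = 0·1 + 1·4 + 3·1 = 2
b_16 = 0·2 + 1·1 + 3·4 = 3
b_17 = 0·3 + 1·2 + 3·1 = 0
b_18 = 0·0 + 1·3 + 3·2 = 4
b_19 = 0·4 + 1·0 + 3·3 = 4
b_20 = 0·4 + 1·4 + 3·0 = 4
b_21 = 0·4 + 1·4 + 3·4 = 1
b_22 = 0·1 + 1·4 + 3·4 = 1
b_23 = 0·1 + 1·1 + 3·4 = 3
b_24 = 0·3 + 1·1 + 3·1 = 4
b_25 = 0·4 + 1·3 + 3·1 = 1
b_26 = 0·1 + 1·4 + 3·3 = 3
b_27 = 0·3 + 1·1 + 3·4 = 3
b_28 = 0·3 + 1·3 + 3·1 = 1
b_29 = 0·1 + 1·3 + 3·3 = 2
b_30 = 0·2 + 1·1 + 3·3 = 0
b_31 = 0·0 + 1·2 + 3·1 = 0
b_32 = 0·0 + 1·0 + 3·2 = 1
b_33 = 0·1 + 1·0 + 3·0 = 0
b_34 = 0·0 + 1·1 + 3·0 = 1
b_35 = 0·1 + 1·0 + 3·1 = 3
b_36 = 0·3 + 1·1 + 3·0 = 1
b_37 = 0·1 + 1·3 + 3·1 = 1
b_38 = 0·1 + 1·1 + 3·3 = 0
b_39 = 0·0 + 1·1 + 3·1 = 4
b_40 = 0·4 + 1·0 + 3·1 = 3
b_41 = 0·3 + 1·4 + 3·0 = 4
b_42 = 0·4 + 1·3 + 3·4 = 0
b_43 = 0·0 + 1·4 + 3·3 = 3
b_44 = 0·3 + 1·0 + 3·4 = 2
b_45 = 0·2 + 1·3 + 3·0 = 3
b_46 = 0·3 + 1·2 + 3·3 = 1
b_47 = 0·1 + 1·3 + 3·2 = 4
b_48 = 0·4 + 1·1 + 3·3 = 0
b_49 = 0·0 + 1·4 + 3·1 = 2
b_50 = 0·2 + 1·0 + 3·4 = 2
b_51 = 0·2 + 1·2 + 3·0 = 2
b_52 = 0·2 + 1·2 + 3·2 = 3
b_53 = 0·3 + 1·2 + 3·2 = 3
b_54 = 0·3 + 1·3 + 3·2 = 4
b_55 = 0·4 + 1·3 + 3·3 = 2
b_56 = 0·2 + 1·4 + 3·3 = 3
b_57 = 0·3 + 1·2 + 3·4 = 4
b_58 = 0·4 + 1·3 + 3·2 = 4
b_59 = 0·4 + 1·4 + 3·3 = 3
b_60 = 0·3 + 1·4 + 3·4 = 1
b_61 = 0·1 + 1·3 + 3·4 = 0
b_62 = 0·0 + 1·1 + 3·3 = 0
b_63 = 0·0 + 1·0 + 3·1 = 3
b_64 = 0·3 + 1·0 + 3·0 = 0
b_65 = 0·0 + 1·3 + 3·0 = 3
b_66 = 0·3 + 1·0 + 3·3 = 4
b_67 = 0·4 + 1·3 + 3·0 = 3
b_68 = 0·3 + 1·4 + 3·3 = 3
b_69 = 0·3 + 1·3 + 3·4 = 0
b_70 = 0·0 + 1·3 + 3·3 = 2
b_71 = 0·2 + 1·0 + 3·3 = 4
b_72 = 0·4 + 1·2 + 3·0 = 2
b_73 = 0·2 + 1·4 + 3·2 = 0
b_74 = 0·0 + 1·2 + 3·4 = 4
b_75 = 0·4 + 1·0 + 3·2 = 1
b_76 = 0·1 + 1·4 + 3·0 = 4
b_77 = 0·4 + 1·1 + 3·4 = 3
b_78 = 0·3 + 1·4 + 3·1 = 2
b_79 = 0·2 + 1·3 + 3·4 = 0
b_80 = 0·0 + 1·2 + 3·3 = 1
b_81 = 0·1 + 1·0 + 3·2 = 1
b_82 = 0·1 + 1·1 + 3·0 = 1
b_83 = 0·1 + 1·1 + 3·1 = 4
b_84 = 0·4 + 1·1 + 3·1 = 4
b_85 = 0·4 + 1·4 + 3·1 = 2
b_86 = 0·2 + 1·4 + 3·4 = 1
b_87 = 0·1 + 1·2 + 3·4 = 4
b_88 = 0·4 + 1·1 + 3·2 = 2
b_89 = 0·2 + 1·4 + 3·1 = 2
b_90 = 0·2 + 1·2 + 3·4 = 4
b_91 = 0·4 + 1·2 + 3·2 = 3
b_92 = 0·3 + 1·4 + 3·2 = 0
b_93 = 0·0 + 1·3 + 3·4 = 0
b_94 = 0·0 + 1·0 + 3·3 = 4
b_95 = 0·4 + 1·0 + 3·0 = 0
b_96 = 0·0 + 1·4 + 3·0 = 4
b_97 = 0·4 + 1·0 + 3·4 = 2
b_98 = 0·2 + 1·4 + 3·0 = 4
b_99 = 0·4 + 1·2 + 3·4 = 4
b_100 = 0·4 + 1·4 + 3·2 = 0
b_101 = 0·0 + 1·4 + 3·4 = 1
b_102 = 0·1 + 1·0 + 3·4 = 2
b_103 = 0·2 + 1·1 + 3·0 = 1
b_104 = 0·1 + 1·2 + 3·1 = 0
b_105 = 0·0 + 1·1 + 3·2 = 2
b_106 = 0·2 + 1·0 + 3·1 = 3
b_107 = 0·3 + 1·2 + 3·0 = 2
b_108 = 0·2 + 1·3 + 3·2 = 4
b_109 = 0·4 + 1·2 + 3·3 = 1
b_110 = 0·1 + 1·4 + 3·2 = 0
b_111 = 0·0 + 1·1 + 3·4 = 3
b_112 = 0·3 + 1·0 + 3·1 = 3
b_113 = 0·3 + 1·3 + 3·0 = 3
b_114 = 0·3 + 1·3 + 3·3 = 2
b_115 = 0·2 + 1·3 + 3·3 = 2
b_116 = 0·2 + 1·2 + 3·3 = 1
b_117 = 0·1 + 1·2 + 3·2 = 3
b_118 = 0·3 + 1·1 + 3·2 = 2
b_119 = 0·2 + 1·3 + 3·1 = 1
b_120 = 0·1 + 1·2 + 3·3 = 1
b_121 = 0·1 + 1·1 + 3·2 = 2
b_122 = 0·2 + 1·1 + 3·1 = 4
b_123 = 0·4 + 1·2 + 3·1 = 0
b_124 = 0·0 + 1·4 + 3·2 = 0
b_125 = 0·0 + 1·0 + 3·4 = 2
b_126 = 0·2 + 1·0 + 3·0 = 0
(b_124, b_125, b_126) = (0, 2, 0) = (b_0, b_1, b_2), so the sequence has period 124.
344 ≡ 96 (mod 124), hence b_344 = b_96 = 4.

4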